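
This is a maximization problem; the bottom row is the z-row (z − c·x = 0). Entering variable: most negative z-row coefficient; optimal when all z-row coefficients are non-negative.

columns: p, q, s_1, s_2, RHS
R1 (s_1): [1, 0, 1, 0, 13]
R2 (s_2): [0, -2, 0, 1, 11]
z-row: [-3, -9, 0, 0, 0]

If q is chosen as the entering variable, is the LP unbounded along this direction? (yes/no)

Every constraint-row entry in column q is ≤ 0, so increasing q is unbounded.

yes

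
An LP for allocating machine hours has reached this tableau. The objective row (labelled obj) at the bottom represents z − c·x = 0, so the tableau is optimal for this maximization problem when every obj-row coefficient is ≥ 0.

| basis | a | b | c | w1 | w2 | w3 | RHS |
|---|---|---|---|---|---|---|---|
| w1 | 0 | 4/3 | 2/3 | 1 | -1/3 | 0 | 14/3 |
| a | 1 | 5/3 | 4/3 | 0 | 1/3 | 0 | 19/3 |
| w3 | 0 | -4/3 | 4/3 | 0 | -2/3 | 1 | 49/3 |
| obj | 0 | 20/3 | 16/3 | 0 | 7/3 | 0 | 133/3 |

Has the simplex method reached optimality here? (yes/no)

Every obj-row coefficient is ≥ 0, so the tableau is optimal.

yes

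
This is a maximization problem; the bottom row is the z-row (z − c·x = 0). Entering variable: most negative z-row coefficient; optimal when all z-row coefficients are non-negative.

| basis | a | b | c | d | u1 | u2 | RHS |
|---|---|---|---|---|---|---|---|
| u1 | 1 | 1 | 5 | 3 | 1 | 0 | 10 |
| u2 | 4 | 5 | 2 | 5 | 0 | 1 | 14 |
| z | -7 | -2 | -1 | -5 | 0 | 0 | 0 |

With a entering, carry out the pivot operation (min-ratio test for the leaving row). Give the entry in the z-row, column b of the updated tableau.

27/4

Ratio test on column a — row 1: 10/1 = 10; row 2: 14/4 = 7/2. Minimum is 7/2 at row 2 (u2 leaves); pivot element 4.
Divide row 2 by 4; eliminate column a from the other rows.
z-row update in column b: -2 − (-7)·(5/4) = 27/4.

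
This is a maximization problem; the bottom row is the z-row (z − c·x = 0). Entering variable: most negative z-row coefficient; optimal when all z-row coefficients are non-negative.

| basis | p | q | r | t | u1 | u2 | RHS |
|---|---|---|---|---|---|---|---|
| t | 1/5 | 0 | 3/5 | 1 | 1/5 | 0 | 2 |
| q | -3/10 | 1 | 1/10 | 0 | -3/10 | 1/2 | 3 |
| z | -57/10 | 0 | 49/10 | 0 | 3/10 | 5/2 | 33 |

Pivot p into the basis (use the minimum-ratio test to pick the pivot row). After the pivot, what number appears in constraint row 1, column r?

3

Ratio test on column p — row 1: 2/(1/5) = 10; row 2: entry -3/10 ≤ 0. Minimum is 10 at row 1 (t leaves); pivot element 1/5.
Divide row 1 by 1/5; eliminate column p from the other rows.
In the new row 1, the r entry is the old entry divided by the pivot: (3/5)/(1/5) = 3.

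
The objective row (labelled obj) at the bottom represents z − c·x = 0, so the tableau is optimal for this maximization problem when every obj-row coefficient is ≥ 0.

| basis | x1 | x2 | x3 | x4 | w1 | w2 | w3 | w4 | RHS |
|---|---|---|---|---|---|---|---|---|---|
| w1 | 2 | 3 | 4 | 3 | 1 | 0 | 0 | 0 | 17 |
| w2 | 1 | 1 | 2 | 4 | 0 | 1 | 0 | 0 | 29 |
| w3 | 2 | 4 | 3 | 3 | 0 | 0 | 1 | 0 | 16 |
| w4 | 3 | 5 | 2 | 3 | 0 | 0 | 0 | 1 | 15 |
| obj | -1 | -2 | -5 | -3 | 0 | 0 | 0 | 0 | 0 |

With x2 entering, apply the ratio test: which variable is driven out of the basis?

Column x2 entries and ratios — w1: 17/3 = 17/3; w2: 29/1 = 29; w3: 16/4 = 4; w4: 15/5 = 3.
Smallest ratio is 3 in the row of w4, so w4 leaves.

w4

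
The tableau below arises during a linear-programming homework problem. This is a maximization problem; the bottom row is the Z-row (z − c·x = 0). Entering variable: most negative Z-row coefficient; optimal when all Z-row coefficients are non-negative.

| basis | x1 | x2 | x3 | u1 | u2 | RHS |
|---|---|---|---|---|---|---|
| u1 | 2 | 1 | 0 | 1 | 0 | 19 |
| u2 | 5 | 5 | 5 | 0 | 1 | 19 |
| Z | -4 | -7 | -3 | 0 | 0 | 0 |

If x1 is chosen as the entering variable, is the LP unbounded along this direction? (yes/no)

Column x1 has positive entries in row(s) 1, 2, so the ratio test bounds it — not unbounded.

no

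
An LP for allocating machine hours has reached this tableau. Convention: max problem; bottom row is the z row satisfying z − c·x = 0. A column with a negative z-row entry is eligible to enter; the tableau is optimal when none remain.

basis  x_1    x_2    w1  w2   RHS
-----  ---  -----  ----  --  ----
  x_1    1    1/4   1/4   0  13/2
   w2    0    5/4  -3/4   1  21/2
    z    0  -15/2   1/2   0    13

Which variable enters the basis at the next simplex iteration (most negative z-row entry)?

Negative z-row entries: x_2: -15/2.
The most negative is -15/2 in column x_2, so x_2 enters.

x_2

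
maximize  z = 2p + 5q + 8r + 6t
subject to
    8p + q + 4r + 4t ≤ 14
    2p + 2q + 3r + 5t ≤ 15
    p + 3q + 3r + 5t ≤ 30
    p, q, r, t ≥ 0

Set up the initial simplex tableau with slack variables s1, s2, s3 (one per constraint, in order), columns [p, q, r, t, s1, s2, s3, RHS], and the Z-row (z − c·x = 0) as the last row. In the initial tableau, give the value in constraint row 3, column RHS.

30

The RHS of constraint 3 is b_3 = 30.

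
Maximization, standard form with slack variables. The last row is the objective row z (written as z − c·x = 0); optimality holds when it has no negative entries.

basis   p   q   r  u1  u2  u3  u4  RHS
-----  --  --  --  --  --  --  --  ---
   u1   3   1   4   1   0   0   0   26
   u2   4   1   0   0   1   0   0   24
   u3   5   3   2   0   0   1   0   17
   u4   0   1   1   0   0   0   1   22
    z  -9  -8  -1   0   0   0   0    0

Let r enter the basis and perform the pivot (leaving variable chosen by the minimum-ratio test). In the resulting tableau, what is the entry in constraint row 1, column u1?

Ratio test on column r — row 1: 26/4 = 13/2; row 2: entry 0 ≤ 0; row 3: 17/2 = 17/2; row 4: 22/1 = 22. Minimum is 13/2 at row 1 (u1 leaves); pivot element 4.
Divide row 1 by 4; eliminate column r from the other rows.
In the new row 1, the u1 entry is the old entry divided by the pivot: 1/4 = 1/4.

1/4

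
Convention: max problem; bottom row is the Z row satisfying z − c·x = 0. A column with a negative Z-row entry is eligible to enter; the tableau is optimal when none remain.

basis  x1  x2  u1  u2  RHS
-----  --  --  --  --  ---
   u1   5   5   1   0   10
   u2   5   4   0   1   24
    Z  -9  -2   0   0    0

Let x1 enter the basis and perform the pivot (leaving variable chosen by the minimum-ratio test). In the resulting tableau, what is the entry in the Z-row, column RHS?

18

Ratio test on column x1 — row 1: 10/5 = 2; row 2: 24/5 = 24/5. Minimum is 2 at row 1 (u1 leaves); pivot element 5.
Divide row 1 by 5; eliminate column x1 from the other rows.
Z-row update in column RHS: 0 − (-9)·2 = 18.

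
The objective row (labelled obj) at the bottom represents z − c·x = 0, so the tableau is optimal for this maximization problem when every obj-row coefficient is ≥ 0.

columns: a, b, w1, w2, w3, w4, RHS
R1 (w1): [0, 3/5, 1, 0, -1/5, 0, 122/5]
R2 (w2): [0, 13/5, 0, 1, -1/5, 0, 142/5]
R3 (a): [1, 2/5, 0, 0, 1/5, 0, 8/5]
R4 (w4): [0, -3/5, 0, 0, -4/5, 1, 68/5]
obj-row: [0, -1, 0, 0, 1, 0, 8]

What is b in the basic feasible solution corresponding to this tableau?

0

b is not in the basis, so in the current basic feasible solution b = 0.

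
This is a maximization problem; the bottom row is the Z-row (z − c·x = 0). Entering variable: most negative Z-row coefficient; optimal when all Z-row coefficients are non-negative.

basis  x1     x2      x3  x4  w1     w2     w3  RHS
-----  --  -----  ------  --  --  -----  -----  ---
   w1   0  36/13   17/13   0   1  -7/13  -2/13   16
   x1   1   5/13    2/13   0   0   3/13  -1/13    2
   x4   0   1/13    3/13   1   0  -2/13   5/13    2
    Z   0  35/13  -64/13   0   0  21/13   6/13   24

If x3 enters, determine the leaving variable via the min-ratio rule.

x4

Column x3 entries and ratios — w1: 16/(17/13) = 208/17; x1: 2/(2/13) = 13; x4: 2/(3/13) = 26/3.
Smallest ratio is 26/3 in the row of x4, so x4 leaves.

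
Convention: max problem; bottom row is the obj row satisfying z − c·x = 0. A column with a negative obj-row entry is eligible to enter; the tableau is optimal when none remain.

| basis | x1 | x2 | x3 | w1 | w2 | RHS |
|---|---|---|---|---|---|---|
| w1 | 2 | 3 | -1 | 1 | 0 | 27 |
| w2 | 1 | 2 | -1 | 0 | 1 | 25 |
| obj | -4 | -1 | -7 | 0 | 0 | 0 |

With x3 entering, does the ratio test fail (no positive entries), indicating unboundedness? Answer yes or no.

yes

Every constraint-row entry in column x3 is ≤ 0, so increasing x3 is unbounded.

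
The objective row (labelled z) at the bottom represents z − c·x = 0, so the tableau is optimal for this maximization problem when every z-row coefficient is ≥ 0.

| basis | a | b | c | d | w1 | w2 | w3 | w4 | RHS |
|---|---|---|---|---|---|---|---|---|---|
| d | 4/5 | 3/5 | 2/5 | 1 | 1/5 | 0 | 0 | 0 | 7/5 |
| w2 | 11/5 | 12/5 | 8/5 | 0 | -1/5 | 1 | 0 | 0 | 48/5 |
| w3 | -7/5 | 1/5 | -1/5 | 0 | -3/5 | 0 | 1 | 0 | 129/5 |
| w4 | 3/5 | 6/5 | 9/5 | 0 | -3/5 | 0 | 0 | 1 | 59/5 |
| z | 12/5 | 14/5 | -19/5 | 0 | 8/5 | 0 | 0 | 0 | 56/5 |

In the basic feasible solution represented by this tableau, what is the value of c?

0

c is not in the basis, so in the current basic feasible solution c = 0.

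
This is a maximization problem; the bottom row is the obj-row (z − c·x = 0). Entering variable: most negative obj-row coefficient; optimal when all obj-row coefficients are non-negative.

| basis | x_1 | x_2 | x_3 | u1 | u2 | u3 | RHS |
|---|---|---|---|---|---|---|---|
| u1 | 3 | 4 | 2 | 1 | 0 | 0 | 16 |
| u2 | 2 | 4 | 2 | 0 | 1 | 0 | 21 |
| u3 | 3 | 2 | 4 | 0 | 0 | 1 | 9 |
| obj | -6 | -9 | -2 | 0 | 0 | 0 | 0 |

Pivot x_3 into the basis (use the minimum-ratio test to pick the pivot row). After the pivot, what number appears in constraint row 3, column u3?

1/4

Ratio test on column x_3 — row 1: 16/2 = 8; row 2: 21/2 = 21/2; row 3: 9/4 = 9/4. Minimum is 9/4 at row 3 (u3 leaves); pivot element 4.
Divide row 3 by 4; eliminate column x_3 from the other rows.
In the new row 3, the u3 entry is the old entry divided by the pivot: 1/4 = 1/4.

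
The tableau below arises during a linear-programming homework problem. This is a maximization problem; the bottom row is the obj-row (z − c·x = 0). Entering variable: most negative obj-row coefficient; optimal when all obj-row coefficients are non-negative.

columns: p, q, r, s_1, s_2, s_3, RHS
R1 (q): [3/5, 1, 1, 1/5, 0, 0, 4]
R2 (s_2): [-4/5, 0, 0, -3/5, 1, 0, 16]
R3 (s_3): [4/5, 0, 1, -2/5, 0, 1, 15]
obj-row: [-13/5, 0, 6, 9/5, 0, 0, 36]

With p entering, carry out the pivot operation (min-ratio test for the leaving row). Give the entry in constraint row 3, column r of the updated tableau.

-1/3

Ratio test on column p — row 1: 4/(3/5) = 20/3; row 2: entry -4/5 ≤ 0; row 3: 15/(4/5) = 75/4. Minimum is 20/3 at row 1 (q leaves); pivot element 3/5.
Divide row 1 by 3/5; eliminate column p from the other rows.
Row 3 update in column r: 1 − (4/5)·(5/3) = -1/3.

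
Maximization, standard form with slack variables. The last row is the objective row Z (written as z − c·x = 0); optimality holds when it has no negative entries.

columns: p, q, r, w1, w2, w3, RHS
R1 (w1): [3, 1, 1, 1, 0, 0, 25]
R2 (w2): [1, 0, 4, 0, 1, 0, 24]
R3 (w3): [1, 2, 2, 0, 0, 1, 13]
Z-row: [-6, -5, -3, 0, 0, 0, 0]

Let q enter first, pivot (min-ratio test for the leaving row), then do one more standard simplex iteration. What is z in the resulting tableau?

Ratio test on column q — row 1: 25/1 = 25; row 2: entry 0 ≤ 0; row 3: 13/2 = 13/2. Minimum is 13/2 at row 3 (w3 leaves); pivot element 2.
Pivot on row 3; the Z-row RHS becomes 0 − (-5)·(13/2) = 65/2.
Next entering variable (most negative Z-row entry -7/2): p.
Ratio test on column p — row 1: (37/2)/(5/2) = 37/5; row 2: 24/1 = 24; row 3: (13/2)/(1/2) = 13. Minimum is 37/5 at row 1 (w1 leaves); pivot element 5/2.
After the second pivot the Z-row RHS is 65/2 − (-7/2)·(37/5) = 292/5.

292/5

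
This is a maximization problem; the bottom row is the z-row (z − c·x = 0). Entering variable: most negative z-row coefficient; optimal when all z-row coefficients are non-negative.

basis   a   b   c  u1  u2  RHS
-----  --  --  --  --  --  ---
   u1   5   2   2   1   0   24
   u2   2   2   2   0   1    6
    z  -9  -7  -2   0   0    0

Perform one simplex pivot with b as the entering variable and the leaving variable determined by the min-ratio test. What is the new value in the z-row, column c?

Ratio test on column b — row 1: 24/2 = 12; row 2: 6/2 = 3. Minimum is 3 at row 2 (u2 leaves); pivot element 2.
Divide row 2 by 2; eliminate column b from the other rows.
z-row update in column c: -2 − (-7)·1 = 5.

5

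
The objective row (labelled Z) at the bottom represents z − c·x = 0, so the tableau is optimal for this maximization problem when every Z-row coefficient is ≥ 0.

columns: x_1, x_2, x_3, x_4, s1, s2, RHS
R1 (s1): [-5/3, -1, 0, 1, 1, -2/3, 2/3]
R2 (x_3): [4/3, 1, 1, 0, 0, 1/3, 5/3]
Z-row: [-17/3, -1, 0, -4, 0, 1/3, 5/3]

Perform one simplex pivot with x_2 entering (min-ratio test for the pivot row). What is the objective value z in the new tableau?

Ratio test on column x_2 — row 1: entry -1 ≤ 0; row 2: (5/3)/1 = 5/3. Minimum is 5/3 at row 2 (x_3 leaves); pivot element 1.
Pivot on row 2; the Z-row RHS becomes 5/3 − (-1)·(5/3) = 10/3.

10/3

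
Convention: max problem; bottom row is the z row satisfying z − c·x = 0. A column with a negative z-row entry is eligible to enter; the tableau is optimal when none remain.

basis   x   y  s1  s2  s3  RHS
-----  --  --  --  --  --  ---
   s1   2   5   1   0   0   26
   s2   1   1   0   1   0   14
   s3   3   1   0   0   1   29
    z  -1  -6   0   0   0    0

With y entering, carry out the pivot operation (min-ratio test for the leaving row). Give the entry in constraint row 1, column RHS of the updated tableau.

Ratio test on column y — row 1: 26/5 = 26/5; row 2: 14/1 = 14; row 3: 29/1 = 29. Minimum is 26/5 at row 1 (s1 leaves); pivot element 5.
Divide row 1 by 5; eliminate column y from the other rows.
In the new row 1, the RHS entry is the old entry divided by the pivot: 26/5 = 26/5.

26/5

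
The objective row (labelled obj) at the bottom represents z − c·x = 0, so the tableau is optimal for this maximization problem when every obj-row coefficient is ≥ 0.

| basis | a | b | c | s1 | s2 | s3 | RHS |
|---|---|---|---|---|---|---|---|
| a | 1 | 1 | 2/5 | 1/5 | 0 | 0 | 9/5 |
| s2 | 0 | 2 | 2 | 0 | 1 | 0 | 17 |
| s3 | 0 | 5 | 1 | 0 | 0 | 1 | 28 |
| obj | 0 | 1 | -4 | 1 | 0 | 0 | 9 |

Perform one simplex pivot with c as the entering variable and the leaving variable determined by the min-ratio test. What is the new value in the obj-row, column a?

10

Ratio test on column c — row 1: (9/5)/(2/5) = 9/2; row 2: 17/2 = 17/2; row 3: 28/1 = 28. Minimum is 9/2 at row 1 (a leaves); pivot element 2/5.
Divide row 1 by 2/5; eliminate column c from the other rows.
obj-row update in column a: 0 − (-4)·(5/2) = 10.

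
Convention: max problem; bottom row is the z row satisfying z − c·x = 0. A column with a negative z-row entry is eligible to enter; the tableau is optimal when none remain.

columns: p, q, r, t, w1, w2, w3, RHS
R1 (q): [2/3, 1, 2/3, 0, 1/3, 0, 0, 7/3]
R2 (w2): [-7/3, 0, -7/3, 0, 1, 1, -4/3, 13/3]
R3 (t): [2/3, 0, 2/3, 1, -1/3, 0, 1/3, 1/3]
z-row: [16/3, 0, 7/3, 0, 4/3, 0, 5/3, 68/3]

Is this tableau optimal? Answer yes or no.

yes

Every z-row coefficient is ≥ 0, so the tableau is optimal.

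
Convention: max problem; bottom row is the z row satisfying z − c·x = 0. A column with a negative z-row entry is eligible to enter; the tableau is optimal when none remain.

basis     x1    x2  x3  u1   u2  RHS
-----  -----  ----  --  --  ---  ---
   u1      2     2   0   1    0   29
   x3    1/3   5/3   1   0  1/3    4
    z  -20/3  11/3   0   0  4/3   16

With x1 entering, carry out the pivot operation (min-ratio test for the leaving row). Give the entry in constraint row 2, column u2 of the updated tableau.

Ratio test on column x1 — row 1: 29/2 = 29/2; row 2: 4/(1/3) = 12. Minimum is 12 at row 2 (x3 leaves); pivot element 1/3.
Divide row 2 by 1/3; eliminate column x1 from the other rows.
In the new row 2, the u2 entry is the old entry divided by the pivot: (1/3)/(1/3) = 1.

1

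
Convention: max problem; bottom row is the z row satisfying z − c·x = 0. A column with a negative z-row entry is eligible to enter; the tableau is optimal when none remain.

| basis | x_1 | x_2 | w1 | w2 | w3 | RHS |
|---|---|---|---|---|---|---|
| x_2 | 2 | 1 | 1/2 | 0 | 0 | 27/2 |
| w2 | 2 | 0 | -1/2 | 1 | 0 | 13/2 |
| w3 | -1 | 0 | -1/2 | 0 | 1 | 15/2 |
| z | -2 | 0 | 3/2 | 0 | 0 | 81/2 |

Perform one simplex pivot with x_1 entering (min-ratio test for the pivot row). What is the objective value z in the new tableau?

Ratio test on column x_1 — row 1: (27/2)/2 = 27/4; row 2: (13/2)/2 = 13/4; row 3: entry -1 ≤ 0. Minimum is 13/4 at row 2 (w2 leaves); pivot element 2.
Pivot on row 2; the z-row RHS becomes 81/2 − (-2)·(13/4) = 47.

47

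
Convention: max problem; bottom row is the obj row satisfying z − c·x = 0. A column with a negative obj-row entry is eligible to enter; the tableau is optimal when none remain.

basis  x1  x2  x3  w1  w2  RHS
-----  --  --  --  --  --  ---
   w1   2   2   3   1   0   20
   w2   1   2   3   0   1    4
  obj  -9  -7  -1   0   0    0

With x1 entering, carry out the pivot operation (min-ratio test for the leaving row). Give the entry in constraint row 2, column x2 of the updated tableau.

Ratio test on column x1 — row 1: 20/2 = 10; row 2: 4/1 = 4. Minimum is 4 at row 2 (w2 leaves); pivot element 1.
Divide row 2 by 1; eliminate column x1 from the other rows.
In the new row 2, the x2 entry is the old entry divided by the pivot: 2/1 = 2.

2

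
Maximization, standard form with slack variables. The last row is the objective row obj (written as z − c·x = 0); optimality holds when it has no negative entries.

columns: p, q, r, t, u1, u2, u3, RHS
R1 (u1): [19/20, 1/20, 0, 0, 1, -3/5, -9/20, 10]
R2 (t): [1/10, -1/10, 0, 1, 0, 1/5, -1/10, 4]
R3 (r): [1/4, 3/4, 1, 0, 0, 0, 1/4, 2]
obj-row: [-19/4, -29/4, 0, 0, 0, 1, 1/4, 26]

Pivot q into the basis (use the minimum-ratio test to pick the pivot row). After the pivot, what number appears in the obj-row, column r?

Ratio test on column q — row 1: 10/(1/20) = 200; row 2: entry -1/10 ≤ 0; row 3: 2/(3/4) = 8/3. Minimum is 8/3 at row 3 (r leaves); pivot element 3/4.
Divide row 3 by 3/4; eliminate column q from the other rows.
obj-row update in column r: 0 − (-29/4)·(4/3) = 29/3.

29/3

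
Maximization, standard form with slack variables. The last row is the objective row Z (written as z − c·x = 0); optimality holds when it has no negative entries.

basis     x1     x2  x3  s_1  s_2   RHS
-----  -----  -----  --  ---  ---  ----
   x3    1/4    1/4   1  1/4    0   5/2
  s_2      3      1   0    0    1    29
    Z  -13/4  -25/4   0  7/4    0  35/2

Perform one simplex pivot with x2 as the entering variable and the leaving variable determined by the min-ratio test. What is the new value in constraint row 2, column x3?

Ratio test on column x2 — row 1: (5/2)/(1/4) = 10; row 2: 29/1 = 29. Minimum is 10 at row 1 (x3 leaves); pivot element 1/4.
Divide row 1 by 1/4; eliminate column x2 from the other rows.
Row 2 update in column x3: 0 − 1·4 = -4.

-4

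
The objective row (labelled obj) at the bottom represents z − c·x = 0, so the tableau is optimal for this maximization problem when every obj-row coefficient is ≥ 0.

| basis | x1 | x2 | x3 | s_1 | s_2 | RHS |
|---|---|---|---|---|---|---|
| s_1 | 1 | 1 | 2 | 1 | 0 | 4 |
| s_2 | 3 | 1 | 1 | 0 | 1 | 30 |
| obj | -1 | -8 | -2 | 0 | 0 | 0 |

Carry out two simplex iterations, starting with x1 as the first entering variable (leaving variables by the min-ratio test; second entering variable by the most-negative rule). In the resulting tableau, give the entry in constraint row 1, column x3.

Ratio test on column x1 — row 1: 4/1 = 4; row 2: 30/3 = 10. Minimum is 4 at row 1 (s_1 leaves); pivot element 1.
Divide row 1 by 1; eliminate column x1 from the other rows.
Second iteration: most negative obj-row entry is -7 in column x2, so x2 enters.
Ratio test on column x2 — row 1: 4/1 = 4; row 2: entry -2 ≤ 0. Minimum is 4 at row 1 (x1 leaves); pivot element 1.
Divide row 1 by 1; eliminate column x2 from the other rows.
After both pivots, the entry at constraint row 1, column x3 is 2.

2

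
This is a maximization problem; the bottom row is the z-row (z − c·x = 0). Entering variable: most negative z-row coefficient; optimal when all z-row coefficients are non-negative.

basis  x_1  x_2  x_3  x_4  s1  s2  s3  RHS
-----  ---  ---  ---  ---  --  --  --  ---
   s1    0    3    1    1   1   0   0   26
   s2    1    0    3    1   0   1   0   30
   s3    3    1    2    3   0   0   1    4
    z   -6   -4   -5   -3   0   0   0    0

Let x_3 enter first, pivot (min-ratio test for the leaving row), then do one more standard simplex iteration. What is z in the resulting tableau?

16

Ratio test on column x_3 — row 1: 26/1 = 26; row 2: 30/3 = 10; row 3: 4/2 = 2. Minimum is 2 at row 3 (s3 leaves); pivot element 2.
Pivot on row 3; the z-row RHS becomes 0 − (-5)·2 = 10.
Next entering variable (most negative z-row entry -3/2): x_2.
Ratio test on column x_2 — row 1: 24/(5/2) = 48/5; row 2: entry -3/2 ≤ 0; row 3: 2/(1/2) = 4. Minimum is 4 at row 3 (x_3 leaves); pivot element 1/2.
After the second pivot the z-row RHS is 10 − (-3/2)·4 = 16.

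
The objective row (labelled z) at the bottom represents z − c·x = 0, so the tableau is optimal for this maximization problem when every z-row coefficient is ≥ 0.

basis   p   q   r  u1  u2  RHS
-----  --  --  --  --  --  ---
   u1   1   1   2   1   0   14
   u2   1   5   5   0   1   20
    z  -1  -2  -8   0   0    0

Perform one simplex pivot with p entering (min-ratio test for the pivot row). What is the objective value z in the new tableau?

14

Ratio test on column p — row 1: 14/1 = 14; row 2: 20/1 = 20. Minimum is 14 at row 1 (u1 leaves); pivot element 1.
Pivot on row 1; the z-row RHS becomes 0 − (-1)·14 = 14.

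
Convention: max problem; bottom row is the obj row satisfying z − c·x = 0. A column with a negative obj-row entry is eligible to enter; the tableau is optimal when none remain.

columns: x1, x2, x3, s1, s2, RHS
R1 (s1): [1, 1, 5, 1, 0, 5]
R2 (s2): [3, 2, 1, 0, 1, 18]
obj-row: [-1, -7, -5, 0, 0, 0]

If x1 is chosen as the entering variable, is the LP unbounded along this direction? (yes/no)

no

Column x1 has positive entries in row(s) 1, 2, so the ratio test bounds it — not unbounded.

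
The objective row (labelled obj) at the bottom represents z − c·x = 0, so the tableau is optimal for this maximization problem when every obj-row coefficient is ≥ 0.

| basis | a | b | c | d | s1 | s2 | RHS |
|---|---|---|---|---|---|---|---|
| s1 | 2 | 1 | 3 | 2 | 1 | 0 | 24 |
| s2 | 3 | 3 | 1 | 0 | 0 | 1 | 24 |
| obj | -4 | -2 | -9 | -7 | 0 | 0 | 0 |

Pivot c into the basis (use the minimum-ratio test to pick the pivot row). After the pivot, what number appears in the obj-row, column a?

Ratio test on column c — row 1: 24/3 = 8; row 2: 24/1 = 24. Minimum is 8 at row 1 (s1 leaves); pivot element 3.
Divide row 1 by 3; eliminate column c from the other rows.
obj-row update in column a: -4 − (-9)·(2/3) = 2.

2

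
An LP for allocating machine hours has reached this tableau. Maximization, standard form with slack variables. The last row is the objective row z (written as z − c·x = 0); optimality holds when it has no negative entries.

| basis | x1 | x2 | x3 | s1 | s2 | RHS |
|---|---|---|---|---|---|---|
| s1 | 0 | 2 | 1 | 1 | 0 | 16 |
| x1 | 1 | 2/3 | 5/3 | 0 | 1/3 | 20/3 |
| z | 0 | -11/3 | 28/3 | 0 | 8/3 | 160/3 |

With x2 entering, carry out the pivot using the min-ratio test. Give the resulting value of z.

Ratio test on column x2 — row 1: 16/2 = 8; row 2: (20/3)/(2/3) = 10. Minimum is 8 at row 1 (s1 leaves); pivot element 2.
Pivot on row 1; the z-row RHS becomes 160/3 − (-11/3)·8 = 248/3.

248/3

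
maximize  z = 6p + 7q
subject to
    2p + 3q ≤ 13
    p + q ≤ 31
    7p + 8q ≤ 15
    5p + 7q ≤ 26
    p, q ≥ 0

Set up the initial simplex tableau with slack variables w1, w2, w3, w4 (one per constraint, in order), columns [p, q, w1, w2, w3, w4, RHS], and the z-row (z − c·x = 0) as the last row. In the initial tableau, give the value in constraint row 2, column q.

1

Constraint 2 has coefficient 1 on q.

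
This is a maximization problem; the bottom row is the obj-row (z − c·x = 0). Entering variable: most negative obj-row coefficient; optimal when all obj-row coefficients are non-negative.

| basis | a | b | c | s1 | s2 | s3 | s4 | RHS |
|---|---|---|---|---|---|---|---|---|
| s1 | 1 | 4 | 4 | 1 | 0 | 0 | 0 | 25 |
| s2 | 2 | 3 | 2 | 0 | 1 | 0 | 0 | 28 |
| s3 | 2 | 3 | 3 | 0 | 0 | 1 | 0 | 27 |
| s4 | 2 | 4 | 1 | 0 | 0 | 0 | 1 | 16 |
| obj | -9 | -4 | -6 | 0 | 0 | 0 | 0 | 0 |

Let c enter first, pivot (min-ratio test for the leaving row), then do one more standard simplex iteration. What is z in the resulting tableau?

Ratio test on column c — row 1: 25/4 = 25/4; row 2: 28/2 = 14; row 3: 27/3 = 9; row 4: 16/1 = 16. Minimum is 25/4 at row 1 (s1 leaves); pivot element 4.
Pivot on row 1; the obj-row RHS becomes 0 − (-6)·(25/4) = 75/2.
Next entering variable (most negative obj-row entry -15/2): a.
Ratio test on column a — row 1: (25/4)/(1/4) = 25; row 2: (31/2)/(3/2) = 31/3; row 3: (33/4)/(5/4) = 33/5; row 4: (39/4)/(7/4) = 39/7. Minimum is 39/7 at row 4 (s4 leaves); pivot element 7/4.
After the second pivot the obj-row RHS is 75/2 − (-15/2)·(39/7) = 555/7.

555/7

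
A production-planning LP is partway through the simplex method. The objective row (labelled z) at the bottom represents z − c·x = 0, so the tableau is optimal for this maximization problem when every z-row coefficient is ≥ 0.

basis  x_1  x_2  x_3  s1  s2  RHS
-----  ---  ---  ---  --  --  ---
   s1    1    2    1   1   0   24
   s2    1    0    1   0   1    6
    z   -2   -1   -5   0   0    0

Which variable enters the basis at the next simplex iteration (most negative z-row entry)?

x_3

Negative z-row entries: x_1: -2, x_2: -1, x_3: -5.
The most negative is -5 in column x_3, so x_3 enters.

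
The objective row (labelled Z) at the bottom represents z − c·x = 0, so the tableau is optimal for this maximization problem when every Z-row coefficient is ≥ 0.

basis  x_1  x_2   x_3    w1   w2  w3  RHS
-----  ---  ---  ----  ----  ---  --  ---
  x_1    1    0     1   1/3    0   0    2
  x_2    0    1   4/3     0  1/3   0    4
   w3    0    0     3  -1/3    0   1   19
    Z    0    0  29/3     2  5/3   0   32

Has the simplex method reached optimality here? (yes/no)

yes

Every Z-row coefficient is ≥ 0, so the tableau is optimal.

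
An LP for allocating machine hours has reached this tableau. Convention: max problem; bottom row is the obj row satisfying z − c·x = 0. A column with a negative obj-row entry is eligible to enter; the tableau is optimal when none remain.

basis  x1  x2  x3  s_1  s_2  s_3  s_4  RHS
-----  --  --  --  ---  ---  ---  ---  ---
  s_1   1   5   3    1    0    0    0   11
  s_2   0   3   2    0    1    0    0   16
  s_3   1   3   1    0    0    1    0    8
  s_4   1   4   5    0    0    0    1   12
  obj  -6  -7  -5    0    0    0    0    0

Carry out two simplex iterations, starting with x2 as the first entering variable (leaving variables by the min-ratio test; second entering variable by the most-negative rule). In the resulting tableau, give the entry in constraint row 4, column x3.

Ratio test on column x2 — row 1: 11/5 = 11/5; row 2: 16/3 = 16/3; row 3: 8/3 = 8/3; row 4: 12/4 = 3. Minimum is 11/5 at row 1 (s_1 leaves); pivot element 5.
Divide row 1 by 5; eliminate column x2 from the other rows.
Second iteration: most negative obj-row entry is -23/5 in column x1, so x1 enters.
Ratio test on column x1 — row 1: (11/5)/(1/5) = 11; row 2: entry -3/5 ≤ 0; row 3: (7/5)/(2/5) = 7/2; row 4: (16/5)/(1/5) = 16. Minimum is 7/2 at row 3 (s_3 leaves); pivot element 2/5.
Divide row 3 by 2/5; eliminate column x1 from the other rows.
After both pivots, the entry at constraint row 4, column x3 is 3.

3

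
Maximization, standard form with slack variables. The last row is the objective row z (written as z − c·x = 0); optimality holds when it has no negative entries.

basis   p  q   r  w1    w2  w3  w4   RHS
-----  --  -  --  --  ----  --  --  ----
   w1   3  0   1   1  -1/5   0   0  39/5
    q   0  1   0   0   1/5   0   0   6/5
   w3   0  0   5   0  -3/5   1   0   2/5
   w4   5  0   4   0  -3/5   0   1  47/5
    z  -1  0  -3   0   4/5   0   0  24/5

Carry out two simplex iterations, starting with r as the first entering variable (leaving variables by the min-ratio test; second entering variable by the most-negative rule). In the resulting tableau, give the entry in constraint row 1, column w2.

-1/125

Ratio test on column r — row 1: (39/5)/1 = 39/5; row 2: entry 0 ≤ 0; row 3: (2/5)/5 = 2/25; row 4: (47/5)/4 = 47/20. Minimum is 2/25 at row 3 (w3 leaves); pivot element 5.
Divide row 3 by 5; eliminate column r from the other rows.
Second iteration: most negative z-row entry is -1 in column p, so p enters.
Ratio test on column p — row 1: (193/25)/3 = 193/75; row 2: entry 0 ≤ 0; row 3: entry 0 ≤ 0; row 4: (227/25)/5 = 227/125. Minimum is 227/125 at row 4 (w4 leaves); pivot element 5.
Divide row 4 by 5; eliminate column p from the other rows.
After both pivots, the entry at constraint row 1, column w2 is -1/125.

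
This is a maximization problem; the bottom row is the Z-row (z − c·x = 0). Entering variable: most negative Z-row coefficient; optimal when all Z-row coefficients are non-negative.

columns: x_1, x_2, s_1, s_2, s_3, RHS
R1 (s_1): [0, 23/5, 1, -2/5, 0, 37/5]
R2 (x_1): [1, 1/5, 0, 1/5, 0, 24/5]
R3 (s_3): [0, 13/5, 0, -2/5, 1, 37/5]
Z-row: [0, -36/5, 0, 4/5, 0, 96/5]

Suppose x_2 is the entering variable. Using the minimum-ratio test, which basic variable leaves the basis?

Column x_2 entries and ratios — s_1: (37/5)/(23/5) = 37/23; x_1: (24/5)/(1/5) = 24; s_3: (37/5)/(13/5) = 37/13.
Smallest ratio is 37/23 in the row of s_1, so s_1 leaves.

s_1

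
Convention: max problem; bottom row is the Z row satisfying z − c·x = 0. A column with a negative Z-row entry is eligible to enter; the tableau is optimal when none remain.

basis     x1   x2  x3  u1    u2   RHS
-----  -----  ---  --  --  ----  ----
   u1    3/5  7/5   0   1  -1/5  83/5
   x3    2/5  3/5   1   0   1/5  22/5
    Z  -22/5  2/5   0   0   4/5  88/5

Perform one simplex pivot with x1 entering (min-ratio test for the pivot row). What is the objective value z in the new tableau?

Ratio test on column x1 — row 1: (83/5)/(3/5) = 83/3; row 2: (22/5)/(2/5) = 11. Minimum is 11 at row 2 (x3 leaves); pivot element 2/5.
Pivot on row 2; the Z-row RHS becomes 88/5 − (-22/5)·11 = 66.

66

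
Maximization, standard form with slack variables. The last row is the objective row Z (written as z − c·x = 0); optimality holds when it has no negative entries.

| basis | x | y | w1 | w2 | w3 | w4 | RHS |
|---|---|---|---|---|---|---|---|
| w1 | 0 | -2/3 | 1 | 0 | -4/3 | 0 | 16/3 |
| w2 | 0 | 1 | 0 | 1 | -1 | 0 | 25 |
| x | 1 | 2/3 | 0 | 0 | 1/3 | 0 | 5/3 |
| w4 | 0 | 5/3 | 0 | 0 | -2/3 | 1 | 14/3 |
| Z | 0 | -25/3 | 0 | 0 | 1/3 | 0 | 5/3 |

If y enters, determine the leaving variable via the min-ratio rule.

Column y entries and ratios — w1: -2/3 ≤ 0, skip; w2: 25/1 = 25; x: (5/3)/(2/3) = 5/2; w4: (14/3)/(5/3) = 14/5.
Smallest ratio is 5/2 in the row of x, so x leaves.

x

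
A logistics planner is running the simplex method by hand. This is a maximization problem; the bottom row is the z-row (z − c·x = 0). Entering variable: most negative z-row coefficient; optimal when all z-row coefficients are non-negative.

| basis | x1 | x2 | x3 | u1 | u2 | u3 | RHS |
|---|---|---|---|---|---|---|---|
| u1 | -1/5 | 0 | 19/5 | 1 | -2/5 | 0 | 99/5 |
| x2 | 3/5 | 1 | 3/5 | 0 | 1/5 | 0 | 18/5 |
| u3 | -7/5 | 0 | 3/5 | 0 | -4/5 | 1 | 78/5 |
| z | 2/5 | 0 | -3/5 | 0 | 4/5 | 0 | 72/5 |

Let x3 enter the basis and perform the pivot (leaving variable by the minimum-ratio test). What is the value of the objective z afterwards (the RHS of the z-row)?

Ratio test on column x3 — row 1: (99/5)/(19/5) = 99/19; row 2: (18/5)/(3/5) = 6; row 3: (78/5)/(3/5) = 26. Minimum is 99/19 at row 1 (u1 leaves); pivot element 19/5.
Pivot on row 1; the z-row RHS becomes 72/5 − (-3/5)·(99/19) = 333/19.

333/19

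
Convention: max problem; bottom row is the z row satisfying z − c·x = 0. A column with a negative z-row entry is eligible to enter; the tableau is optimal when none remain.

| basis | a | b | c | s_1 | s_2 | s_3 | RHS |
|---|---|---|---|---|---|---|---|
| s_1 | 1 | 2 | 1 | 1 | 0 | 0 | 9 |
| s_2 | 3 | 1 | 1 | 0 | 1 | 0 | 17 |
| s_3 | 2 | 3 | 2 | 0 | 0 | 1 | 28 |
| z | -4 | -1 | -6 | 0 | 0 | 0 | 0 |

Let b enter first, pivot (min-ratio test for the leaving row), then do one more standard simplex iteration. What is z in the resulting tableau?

Ratio test on column b — row 1: 9/2 = 9/2; row 2: 17/1 = 17; row 3: 28/3 = 28/3. Minimum is 9/2 at row 1 (s_1 leaves); pivot element 2.
Pivot on row 1; the z-row RHS becomes 0 − (-1)·(9/2) = 9/2.
Next entering variable (most negative z-row entry -11/2): c.
Ratio test on column c — row 1: (9/2)/(1/2) = 9; row 2: (25/2)/(1/2) = 25; row 3: (29/2)/(1/2) = 29. Minimum is 9 at row 1 (b leaves); pivot element 1/2.
After the second pivot the z-row RHS is 9/2 − (-11/2)·9 = 54.

54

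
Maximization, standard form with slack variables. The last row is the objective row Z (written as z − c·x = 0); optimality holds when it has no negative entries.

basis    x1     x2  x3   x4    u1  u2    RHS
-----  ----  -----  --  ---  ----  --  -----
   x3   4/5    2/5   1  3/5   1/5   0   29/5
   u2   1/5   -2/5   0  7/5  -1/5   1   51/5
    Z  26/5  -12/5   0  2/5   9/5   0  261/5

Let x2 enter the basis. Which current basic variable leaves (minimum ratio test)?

x3

Column x2 entries and ratios — x3: (29/5)/(2/5) = 29/2; u2: -2/5 ≤ 0, skip.
Smallest ratio is 29/2 in the row of x3, so x3 leaves.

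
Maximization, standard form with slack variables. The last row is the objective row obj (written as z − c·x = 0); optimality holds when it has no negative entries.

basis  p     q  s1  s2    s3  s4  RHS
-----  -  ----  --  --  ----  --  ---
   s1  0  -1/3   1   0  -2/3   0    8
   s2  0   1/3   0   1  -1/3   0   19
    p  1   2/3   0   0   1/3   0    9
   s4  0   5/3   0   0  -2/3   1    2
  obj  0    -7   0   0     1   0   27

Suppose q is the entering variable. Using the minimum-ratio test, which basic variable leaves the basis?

s4

Column q entries and ratios — s1: -1/3 ≤ 0, skip; s2: 19/(1/3) = 57; p: 9/(2/3) = 27/2; s4: 2/(5/3) = 6/5.
Smallest ratio is 6/5 in the row of s4, so s4 leaves.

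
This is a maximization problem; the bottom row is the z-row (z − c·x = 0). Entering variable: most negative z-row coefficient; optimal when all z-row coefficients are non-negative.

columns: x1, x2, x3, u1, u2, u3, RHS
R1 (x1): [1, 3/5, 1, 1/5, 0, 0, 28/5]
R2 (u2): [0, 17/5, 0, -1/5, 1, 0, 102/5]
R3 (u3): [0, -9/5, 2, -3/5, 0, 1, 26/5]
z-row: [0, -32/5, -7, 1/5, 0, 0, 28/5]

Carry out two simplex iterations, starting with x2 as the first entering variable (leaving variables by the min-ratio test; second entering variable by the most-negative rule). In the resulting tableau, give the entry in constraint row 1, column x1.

1

Ratio test on column x2 — row 1: (28/5)/(3/5) = 28/3; row 2: (102/5)/(17/5) = 6; row 3: entry -9/5 ≤ 0. Minimum is 6 at row 2 (u2 leaves); pivot element 17/5.
Divide row 2 by 17/5; eliminate column x2 from the other rows.
Second iteration: most negative z-row entry is -7 in column x3, so x3 enters.
Ratio test on column x3 — row 1: 2/1 = 2; row 2: entry 0 ≤ 0; row 3: 16/2 = 8. Minimum is 2 at row 1 (x1 leaves); pivot element 1.
Divide row 1 by 1; eliminate column x3 from the other rows.
After both pivots, the entry at constraint row 1, column x1 is 1.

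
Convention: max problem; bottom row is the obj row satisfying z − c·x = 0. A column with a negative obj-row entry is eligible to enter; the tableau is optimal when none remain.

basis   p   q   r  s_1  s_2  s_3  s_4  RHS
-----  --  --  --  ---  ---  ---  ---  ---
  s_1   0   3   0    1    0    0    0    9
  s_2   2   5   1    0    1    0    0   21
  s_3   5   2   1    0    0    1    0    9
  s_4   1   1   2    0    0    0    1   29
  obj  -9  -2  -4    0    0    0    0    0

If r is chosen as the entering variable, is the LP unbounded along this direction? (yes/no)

no

Column r has positive entries in row(s) 2, 3, 4, so the ratio test bounds it — not unbounded.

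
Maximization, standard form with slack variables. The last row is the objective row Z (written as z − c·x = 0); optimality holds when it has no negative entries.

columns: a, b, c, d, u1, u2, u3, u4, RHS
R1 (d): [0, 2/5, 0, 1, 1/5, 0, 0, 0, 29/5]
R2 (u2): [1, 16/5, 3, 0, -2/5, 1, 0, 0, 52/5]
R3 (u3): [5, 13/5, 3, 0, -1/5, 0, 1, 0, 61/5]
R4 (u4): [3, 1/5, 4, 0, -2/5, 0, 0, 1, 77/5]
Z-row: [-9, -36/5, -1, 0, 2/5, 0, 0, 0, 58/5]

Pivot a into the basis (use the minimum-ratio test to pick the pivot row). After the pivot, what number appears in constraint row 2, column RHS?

199/25

Ratio test on column a — row 1: entry 0 ≤ 0; row 2: (52/5)/1 = 52/5; row 3: (61/5)/5 = 61/25; row 4: (77/5)/3 = 77/15. Minimum is 61/25 at row 3 (u3 leaves); pivot element 5.
Divide row 3 by 5; eliminate column a from the other rows.
Row 2 update in column RHS: 52/5 − 1·(61/25) = 199/25.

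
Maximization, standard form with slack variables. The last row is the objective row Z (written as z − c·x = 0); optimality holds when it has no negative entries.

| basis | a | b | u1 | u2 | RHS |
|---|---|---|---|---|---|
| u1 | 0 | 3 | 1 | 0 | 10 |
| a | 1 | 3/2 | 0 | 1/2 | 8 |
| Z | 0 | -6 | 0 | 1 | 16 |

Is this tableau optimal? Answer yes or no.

no

The Z-row has a negative entry -6 in column b, so it is not optimal.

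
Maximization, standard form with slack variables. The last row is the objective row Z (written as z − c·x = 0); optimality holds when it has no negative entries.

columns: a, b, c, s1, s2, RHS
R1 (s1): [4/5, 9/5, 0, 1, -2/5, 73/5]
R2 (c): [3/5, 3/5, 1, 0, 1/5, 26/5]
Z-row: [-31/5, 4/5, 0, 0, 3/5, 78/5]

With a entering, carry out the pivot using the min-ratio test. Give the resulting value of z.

Ratio test on column a — row 1: (73/5)/(4/5) = 73/4; row 2: (26/5)/(3/5) = 26/3. Minimum is 26/3 at row 2 (c leaves); pivot element 3/5.
Pivot on row 2; the Z-row RHS becomes 78/5 − (-31/5)·(26/3) = 208/3.

208/3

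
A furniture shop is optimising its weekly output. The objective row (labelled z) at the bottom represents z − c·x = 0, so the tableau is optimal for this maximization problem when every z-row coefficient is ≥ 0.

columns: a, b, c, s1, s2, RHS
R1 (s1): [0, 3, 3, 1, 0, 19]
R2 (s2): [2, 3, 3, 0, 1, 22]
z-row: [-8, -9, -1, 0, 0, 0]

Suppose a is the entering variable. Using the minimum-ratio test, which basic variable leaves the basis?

Column a entries and ratios — s1: 0 ≤ 0, skip; s2: 22/2 = 11.
Smallest ratio is 11 in the row of s2, so s2 leaves.

s2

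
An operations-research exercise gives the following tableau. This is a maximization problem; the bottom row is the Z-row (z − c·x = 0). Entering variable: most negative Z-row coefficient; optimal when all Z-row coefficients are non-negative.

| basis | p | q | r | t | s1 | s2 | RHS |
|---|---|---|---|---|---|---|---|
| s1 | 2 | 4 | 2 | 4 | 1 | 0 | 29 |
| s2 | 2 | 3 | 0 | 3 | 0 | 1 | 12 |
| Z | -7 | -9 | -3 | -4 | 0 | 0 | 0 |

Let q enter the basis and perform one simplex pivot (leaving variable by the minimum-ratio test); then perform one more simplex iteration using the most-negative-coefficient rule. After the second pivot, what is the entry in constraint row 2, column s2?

Ratio test on column q — row 1: 29/4 = 29/4; row 2: 12/3 = 4. Minimum is 4 at row 2 (s2 leaves); pivot element 3.
Divide row 2 by 3; eliminate column q from the other rows.
Second iteration: most negative Z-row entry is -3 in column r, so r enters.
Ratio test on column r — row 1: 13/2 = 13/2; row 2: entry 0 ≤ 0. Minimum is 13/2 at row 1 (s1 leaves); pivot element 2.
Divide row 1 by 2; eliminate column r from the other rows.
After both pivots, the entry at constraint row 2, column s2 is 1/3.

1/3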